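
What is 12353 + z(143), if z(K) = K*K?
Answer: 32802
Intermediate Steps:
z(K) = K²
12353 + z(143) = 12353 + 143² = 12353 + 20449 = 32802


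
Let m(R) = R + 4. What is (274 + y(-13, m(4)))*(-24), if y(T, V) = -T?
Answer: -6888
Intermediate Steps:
m(R) = 4 + R
(274 + y(-13, m(4)))*(-24) = (274 - 1*(-13))*(-24) = (274 + 13)*(-24) = 287*(-24) = -6888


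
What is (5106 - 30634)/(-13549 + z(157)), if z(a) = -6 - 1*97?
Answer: 6382/3413 ≈ 1.8699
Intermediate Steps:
z(a) = -103 (z(a) = -6 - 97 = -103)
(5106 - 30634)/(-13549 + z(157)) = (5106 - 30634)/(-13549 - 103) = -25528/(-13652) = -25528*(-1/13652) = 6382/3413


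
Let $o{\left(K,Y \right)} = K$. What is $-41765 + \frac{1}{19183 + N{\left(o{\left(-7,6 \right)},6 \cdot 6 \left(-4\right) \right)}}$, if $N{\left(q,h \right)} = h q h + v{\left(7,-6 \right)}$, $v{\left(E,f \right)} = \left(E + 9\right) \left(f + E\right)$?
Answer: $- \frac{5260427046}{125953} \approx -41765.0$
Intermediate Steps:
$v{\left(E,f \right)} = \left(9 + E\right) \left(E + f\right)$
$N{\left(q,h \right)} = 16 + q h^{2}$ ($N{\left(q,h \right)} = h q h + \left(7^{2} + 9 \cdot 7 + 9 \left(-6\right) + 7 \left(-6\right)\right) = q h^{2} + \left(49 + 63 - 54 - 42\right) = q h^{2} + 16 = 16 + q h^{2}$)
$-41765 + \frac{1}{19183 + N{\left(o{\left(-7,6 \right)},6 \cdot 6 \left(-4\right) \right)}} = -41765 + \frac{1}{19183 + \left(16 - 7 \left(6 \cdot 6 \left(-4\right)\right)^{2}\right)} = -41765 + \frac{1}{19183 + \left(16 - 7 \left(36 \left(-4\right)\right)^{2}\right)} = -41765 + \frac{1}{19183 + \left(16 - 7 \left(-144\right)^{2}\right)} = -41765 + \frac{1}{19183 + \left(16 - 145152\right)} = -41765 + \frac{1}{19183 - 145136} = -41765 + \frac{1}{-125953} = -41765 - \frac{1}{125953} = - \frac{5260427046}{125953}$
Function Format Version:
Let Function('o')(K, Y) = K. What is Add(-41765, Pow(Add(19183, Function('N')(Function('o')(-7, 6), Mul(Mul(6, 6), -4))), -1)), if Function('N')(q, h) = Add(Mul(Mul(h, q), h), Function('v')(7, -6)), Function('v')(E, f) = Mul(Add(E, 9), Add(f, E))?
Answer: Rational(-5260427046, 125953) ≈ -41765.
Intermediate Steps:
Function('v')(E, f) = Mul(Add(9, E), Add(E, f))
Function('N')(q, h) = Add(16, Mul(q, Pow(h, 2))) (Function('N')(q, h) = Add(Mul(Mul(h, q), h), Add(Pow(7, 2), Mul(9, 7), Mul(9, -6), Mul(7, -6))) = Add(Mul(q, Pow(h, 2)), Add(49, 63, -54, -42)) = Add(Mul(q, Pow(h, 2)), 16) = Add(16, Mul(q, Pow(h, 2))))
Add(-41765, Pow(Add(19183, Function('N')(Function('o')(-7, 6), Mul(Mul(6, 6), -4))), -1)) = Add(-41765, Pow(Add(19183, Add(16, Mul(-7, Pow(Mul(Mul(6, 6), -4), 2)))), -1)) = Add(-41765, Pow(Add(19183, Add(16, Mul(-7, Pow(Mul(36, -4), 2)))), -1)) = Add(-41765, Pow(Add(19183, Add(16, Mul(-7, Pow(-144, 2)))), -1)) = Add(-41765, Pow(Add(19183, Add(16, Mul(-7, 20736))), -1)) = Add(-41765, Pow(Add(19183, Add(16, -145152)), -1)) = Add(-41765, Pow(Add(19183, -145136), -1)) = Add(-41765, Pow(-125953, -1)) = Add(-41765, Rational(-1, 125953)) = Rational(-5260427046, 125953)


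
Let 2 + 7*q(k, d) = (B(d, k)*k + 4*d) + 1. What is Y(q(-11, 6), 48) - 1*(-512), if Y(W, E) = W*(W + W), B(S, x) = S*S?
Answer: 303346/49 ≈ 6190.7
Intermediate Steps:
B(S, x) = S²
q(k, d) = -⅐ + 4*d/7 + k*d²/7 (q(k, d) = -2/7 + ((d²*k + 4*d) + 1)/7 = -2/7 + ((k*d² + 4*d) + 1)/7 = -2/7 + ((4*d + k*d²) + 1)/7 = -2/7 + (1 + 4*d + k*d²)/7 = -2/7 + (⅐ + 4*d/7 + k*d²/7) = -⅐ + 4*d/7 + k*d²/7)
Y(W, E) = 2*W² (Y(W, E) = W*(2*W) = 2*W²)
Y(q(-11, 6), 48) - 1*(-512) = 2*(-⅐ + (4/7)*6 + (⅐)*(-11)*6²)² - 1*(-512) = 2*(-⅐ + 24/7 + (⅐)*(-11)*36)² + 512 = 2*(-⅐ + 24/7 - 396/7)² + 512 = 2*(-373/7)² + 512 = 2*(139129/49) + 512 = 278258/49 + 512 = 303346/49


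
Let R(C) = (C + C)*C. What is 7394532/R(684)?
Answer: 616211/77976 ≈ 7.9026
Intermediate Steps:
R(C) = 2*C**2 (R(C) = (2*C)*C = 2*C**2)
7394532/R(684) = 7394532/((2*684**2)) = 7394532/((2*467856)) = 7394532/935712 = 7394532*(1/935712) = 616211/77976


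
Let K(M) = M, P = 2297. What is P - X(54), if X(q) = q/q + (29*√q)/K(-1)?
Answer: 2296 + 87*√6 ≈ 2509.1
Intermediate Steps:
X(q) = 1 - 29*√q (X(q) = q/q + (29*√q)/(-1) = 1 + (29*√q)*(-1) = 1 - 29*√q)
P - X(54) = 2297 - (1 - 87*√6) = 2297 + (-1 + 87*√6) = 2296 + 87*√6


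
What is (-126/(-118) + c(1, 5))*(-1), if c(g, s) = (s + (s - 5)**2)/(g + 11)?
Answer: -1051/708 ≈ -1.4845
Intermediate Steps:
c(g, s) = (s + (-5 + s)**2)/(11 + g)
(-126/(-118) + c(1, 5))*(-1) = (-126/(-118) + (5 + (-5 + 5)**2)/(11 + 1))*(-1) = (-126*(-1/118) + (5 + 0**2)/12)*(-1) = (63/59 + (5 + 0)/12)*(-1) = (63/59 + (1/12)*5)*(-1) = (63/59 + 5/12)*(-1) = (1051/708)*(-1) = -1051/708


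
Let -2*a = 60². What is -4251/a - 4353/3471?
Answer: 768869/694200 ≈ 1.1076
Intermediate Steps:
a = -1800 (a = -½*60² = -½*3600 = -1800)
-4251/a - 4353/3471 = -4251/(-1800) - 4353/3471 = -4251*(-1/1800) - 4353*1/3471 = 1417/600 - 1451/1157 = 768869/694200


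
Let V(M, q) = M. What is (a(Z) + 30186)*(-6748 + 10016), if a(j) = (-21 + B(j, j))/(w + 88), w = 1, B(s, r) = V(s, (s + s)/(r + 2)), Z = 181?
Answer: 8780181352/89 ≈ 9.8654e+7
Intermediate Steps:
B(s, r) = s
a(j) = -21/89 + j/89 (a(j) = (-21 + j)/(1 + 88) = (-21 + j)/89 = (-21 + j)*(1/89) = -21/89 + j/89)
(a(Z) + 30186)*(-6748 + 10016) = ((-21/89 + (1/89)*181) + 30186)*(-6748 + 10016) = ((-21/89 + 181/89) + 30186)*3268 = (160/89 + 30186)*3268 = (2686714/89)*3268 = 8780181352/89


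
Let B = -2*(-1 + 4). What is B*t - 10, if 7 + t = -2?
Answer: 44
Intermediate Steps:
t = -9 (t = -7 - 2 = -9)
B = -6 (B = -2*3 = -6)
B*t - 10 = -6*(-9) - 10 = 54 - 10 = 44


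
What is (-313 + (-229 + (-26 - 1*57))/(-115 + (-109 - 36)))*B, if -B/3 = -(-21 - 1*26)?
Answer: 219819/5 ≈ 43964.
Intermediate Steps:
B = -141 (B = -(-3)*(-21 - 1*26) = -(-3)*(-21 - 26) = -(-3)*(-47) = -3*47 = -141)
(-313 + (-229 + (-26 - 1*57))/(-115 + (-109 - 36)))*B = (-313 + (-229 + (-26 - 1*57))/(-115 + (-109 - 36)))*(-141) = (-313 + (-229 + (-26 - 57))/(-115 - 145))*(-141) = (-313 + (-229 - 83)/(-260))*(-141) = (-313 - 312*(-1/260))*(-141) = (-313 + 6/5)*(-141) = -1559/5*(-141) = 219819/5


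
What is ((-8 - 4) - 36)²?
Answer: 2304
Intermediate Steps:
((-8 - 4) - 36)² = (-12 - 36)² = (-48)² = 2304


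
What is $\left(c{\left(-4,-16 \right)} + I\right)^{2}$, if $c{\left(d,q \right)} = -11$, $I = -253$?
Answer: $69696$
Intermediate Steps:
$\left(c{\left(-4,-16 \right)} + I\right)^{2} = \left(-11 - 253\right)^{2} = \left(-264\right)^{2} = 69696$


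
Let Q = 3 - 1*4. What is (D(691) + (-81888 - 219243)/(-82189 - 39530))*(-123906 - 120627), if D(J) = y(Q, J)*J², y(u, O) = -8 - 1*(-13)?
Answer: -23686513822922586/40573 ≈ -5.8380e+11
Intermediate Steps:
Q = -1 (Q = 3 - 4 = -1)
y(u, O) = 5 (y(u, O) = -8 + 13 = 5)
D(J) = 5*J²
(D(691) + (-81888 - 219243)/(-82189 - 39530))*(-123906 - 120627) = (5*691² + (-81888 - 219243)/(-82189 - 39530))*(-123906 - 120627) = (5*477481 - 301131/(-121719))*(-244533) = (2387405 - 301131*(-1/121719))*(-244533) = (2387405 + 100377/40573)*(-244533) = (96864283442/40573)*(-244533) = -23686513822922586/40573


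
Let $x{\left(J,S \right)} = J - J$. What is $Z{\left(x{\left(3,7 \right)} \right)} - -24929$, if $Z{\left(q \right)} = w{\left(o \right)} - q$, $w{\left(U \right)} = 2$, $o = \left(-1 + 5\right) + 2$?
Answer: $24931$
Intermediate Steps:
$o = 6$ ($o = 4 + 2 = 6$)
$x{\left(J,S \right)} = 0$
$Z{\left(q \right)} = 2 - q$
$Z{\left(x{\left(3,7 \right)} \right)} - -24929 = \left(2 - 0\right) - -24929 = \left(2 + 0\right) + 24929 = 2 + 24929 = 24931$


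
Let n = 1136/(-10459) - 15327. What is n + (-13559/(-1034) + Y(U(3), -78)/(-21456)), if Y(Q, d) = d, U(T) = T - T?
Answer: -296119240747601/19336515528 ≈ -15314.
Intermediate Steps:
U(T) = 0
n = -160306229/10459 (n = 1136*(-1/10459) - 15327 = -1136/10459 - 15327 = -160306229/10459 ≈ -15327.)
n + (-13559/(-1034) + Y(U(3), -78)/(-21456)) = -160306229/10459 + (-13559/(-1034) - 78/(-21456)) = -160306229/10459 + (-13559*(-1/1034) - 78*(-1/21456)) = -160306229/10459 + (13559/1034 + 13/3576) = -160306229/10459 + 24250213/1848792 = -296119240747601/19336515528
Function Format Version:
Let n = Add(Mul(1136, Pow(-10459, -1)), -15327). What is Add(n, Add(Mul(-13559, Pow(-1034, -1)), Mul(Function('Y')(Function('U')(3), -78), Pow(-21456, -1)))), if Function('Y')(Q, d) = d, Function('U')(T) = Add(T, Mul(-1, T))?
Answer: Rational(-296119240747601, 19336515528) ≈ -15314.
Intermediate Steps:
Function('U')(T) = 0
n = Rational(-160306229, 10459) (n = Add(Mul(1136, Rational(-1, 10459)), -15327) = Add(Rational(-1136, 10459), -15327) = Rational(-160306229, 10459) ≈ -15327.)
Add(n, Add(Mul(-13559, Pow(-1034, -1)), Mul(Function('Y')(Function('U')(3), -78), Pow(-21456, -1)))) = Add(Rational(-160306229, 10459), Add(Mul(-13559, Pow(-1034, -1)), Mul(-78, Pow(-21456, -1)))) = Add(Rational(-160306229, 10459), Add(Mul(-13559, Rational(-1, 1034)), Mul(-78, Rational(-1, 21456)))) = Add(Rational(-160306229, 10459), Add(Rational(13559, 1034), Rational(13, 3576))) = Add(Rational(-160306229, 10459), Rational(24250213, 1848792)) = Rational(-296119240747601, 19336515528)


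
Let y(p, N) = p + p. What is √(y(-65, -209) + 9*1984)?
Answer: √17726 ≈ 133.14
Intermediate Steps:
y(p, N) = 2*p
√(y(-65, -209) + 9*1984) = √(2*(-65) + 9*1984) = √(-130 + 17856) = √17726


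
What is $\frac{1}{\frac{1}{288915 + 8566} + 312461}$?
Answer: $\frac{297481}{92951210742} \approx 3.2004 \cdot 10^{-6}$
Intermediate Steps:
$\frac{1}{\frac{1}{288915 + 8566} + 312461} = \frac{1}{\frac{1}{297481} + 312461} = \frac{1}{\frac{92951210742}{297481}} = \frac{297481}{92951210742}$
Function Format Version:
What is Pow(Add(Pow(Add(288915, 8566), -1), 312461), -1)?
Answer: Rational(297481, 92951210742) ≈ 3.2004e-6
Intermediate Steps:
Pow(Add(Pow(Add(288915, 8566), -1), 312461), -1) = Pow(Add(Pow(297481, -1), 312461), -1) = Pow(Add(Rational(1, 297481), 312461), -1) = Pow(Rational(92951210742, 297481), -1) = Rational(297481, 92951210742)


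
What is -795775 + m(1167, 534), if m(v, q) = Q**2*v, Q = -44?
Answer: 1463537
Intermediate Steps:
m(v, q) = 1936*v (m(v, q) = (-44)**2*v = 1936*v)
-795775 + m(1167, 534) = -795775 + 1936*1167 = -795775 + 2259312 = 1463537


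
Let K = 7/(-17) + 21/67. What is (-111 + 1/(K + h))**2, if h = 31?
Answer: 15254711209984/1238828809 ≈ 12314.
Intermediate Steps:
K = -112/1139 (K = 7*(-1/17) + 21*(1/67) = -7/17 + 21/67 = -112/1139 ≈ -0.098332)
(-111 + 1/(K + h))**2 = (-111 + 1/(-112/1139 + 31))**2 = (-111 + 1/(35197/1139))**2 = (-111 + 1139/35197)**2 = (-3905728/35197)**2 = 15254711209984/1238828809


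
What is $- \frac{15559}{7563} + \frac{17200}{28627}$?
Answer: $- \frac{315323893}{216506001} \approx -1.4564$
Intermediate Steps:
$- \frac{15559}{7563} + \frac{17200}{28627} = - \frac{315323893}{216506001}$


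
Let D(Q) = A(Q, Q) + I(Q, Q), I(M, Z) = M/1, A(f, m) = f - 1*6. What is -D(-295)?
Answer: 596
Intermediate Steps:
A(f, m) = -6 + f (A(f, m) = f - 6 = -6 + f)
I(M, Z) = M (I(M, Z) = M*1 = M)
D(Q) = -6 + 2*Q (D(Q) = (-6 + Q) + Q = -6 + 2*Q)
-D(-295) = -(-6 + 2*(-295)) = -(-6 - 590) = -1*(-596) = 596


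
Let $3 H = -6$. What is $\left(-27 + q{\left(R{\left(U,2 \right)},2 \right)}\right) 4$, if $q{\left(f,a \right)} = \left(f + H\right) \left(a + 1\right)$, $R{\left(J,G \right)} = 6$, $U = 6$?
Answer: $-60$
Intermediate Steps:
$H = -2$ ($H = \frac{1}{3} \left(-6\right) = -2$)
$q{\left(f,a \right)} = \left(1 + a\right) \left(-2 + f\right)$ ($q{\left(f,a \right)} = \left(f - 2\right) \left(a + 1\right) = \left(-2 + f\right) \left(1 + a\right) = \left(1 + a\right) \left(-2 + f\right)$)
$\left(-27 + q{\left(R{\left(U,2 \right)},2 \right)}\right) 4 = \left(-27 + \left(-2 + 6 - 4 + 2 \cdot 6\right)\right) 4 = \left(-27 + \left(-2 + 6 - 4 + 12\right)\right) 4 = \left(-27 + 12\right) 4 = \left(-15\right) 4 = -60$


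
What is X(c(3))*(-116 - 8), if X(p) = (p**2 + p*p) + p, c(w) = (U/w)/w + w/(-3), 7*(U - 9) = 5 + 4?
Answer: -1116/49 ≈ -22.776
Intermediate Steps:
U = 72/7 (U = 9 + (5 + 4)/7 = 9 + (1/7)*9 = 9 + 9/7 = 72/7 ≈ 10.286)
c(w) = -w/3 + 72/(7*w**2) (c(w) = (72/(7*w))/w + w/(-3) = 72/(7*w**2) + w*(-1/3) = 72/(7*w**2) - w/3 = -w/3 + 72/(7*w**2))
X(p) = p + 2*p**2 (X(p) = (p**2 + p**2) + p = 2*p**2 + p = p + 2*p**2)
X(c(3))*(-116 - 8) = ((-1/3*3 + (72/7)/3**2)*(1 + 2*(-1/3*3 + (72/7)/3**2)))*(-116 - 8) = ((-1 + (72/7)*(1/9))*(1 + 2*(-1 + (72/7)*(1/9))))*(-124) = ((-1 + 8/7)*(1 + 2*(-1 + 8/7)))*(-124) = ((1 + 2*(1/7))/7)*(-124) = ((1 + 2/7)/7)*(-124) = ((1/7)*(9/7))*(-124) = (9/49)*(-124) = -1116/49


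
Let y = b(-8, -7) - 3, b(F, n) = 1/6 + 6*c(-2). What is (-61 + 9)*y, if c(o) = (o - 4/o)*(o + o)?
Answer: 442/3 ≈ 147.33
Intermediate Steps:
c(o) = 2*o*(o - 4/o) (c(o) = (o - 4/o)*(2*o) = 2*o*(o - 4/o))
b(F, n) = ⅙ (b(F, n) = 1/6 + 6*(-8 + 2*(-2)²) = ⅙ + 6*(-8 + 2*4) = ⅙ + 6*(-8 + 8) = ⅙ + 6*0 = ⅙ + 0 = ⅙)
y = -17/6 (y = ⅙ - 3 = -17/6 ≈ -2.8333)
(-61 + 9)*y = (-61 + 9)*(-17/6) = -52*(-17/6) = 442/3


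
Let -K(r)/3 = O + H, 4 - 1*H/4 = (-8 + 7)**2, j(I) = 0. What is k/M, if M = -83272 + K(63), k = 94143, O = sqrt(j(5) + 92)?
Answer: -1960716261/1735055509 + 282429*sqrt(23)/3470111018 ≈ -1.1297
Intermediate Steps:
H = 12 (H = 16 - 4*(-8 + 7)**2 = 16 - 4*(-1)**2 = 16 - 4*1 = 16 - 4 = 12)
O = 2*sqrt(23) (O = sqrt(0 + 92) = sqrt(92) = 2*sqrt(23) ≈ 9.5917)
K(r) = -36 - 6*sqrt(23) (K(r) = -3*(2*sqrt(23) + 12) = -3*(12 + 2*sqrt(23)) = -36 - 6*sqrt(23))
M = -83308 - 6*sqrt(23) (M = -83272 + (-36 - 6*sqrt(23)) = -83308 - 6*sqrt(23) ≈ -83337.)
k/M = 94143/(-83308 - 6*sqrt(23))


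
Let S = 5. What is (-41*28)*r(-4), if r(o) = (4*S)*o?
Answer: 91840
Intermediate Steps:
r(o) = 20*o (r(o) = (4*5)*o = 20*o)
(-41*28)*r(-4) = (-41*28)*(20*(-4)) = -1148*(-80) = 91840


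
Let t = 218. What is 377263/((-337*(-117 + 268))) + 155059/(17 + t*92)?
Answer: 317687134/1021454751 ≈ 0.31101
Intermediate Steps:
377263/((-337*(-117 + 268))) + 155059/(17 + t*92) = 377263/((-337*(-117 + 268))) + 155059/(17 + 218*92) = 377263/((-337*151)) + 155059/(17 + 20056) = 377263/(-50887) + 155059/20073 = 377263*(-1/50887) + 155059*(1/20073) = -377263/50887 + 155059/20073 = 317687134/1021454751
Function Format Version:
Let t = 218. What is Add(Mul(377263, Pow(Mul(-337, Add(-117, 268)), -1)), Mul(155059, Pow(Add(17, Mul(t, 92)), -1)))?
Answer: Rational(317687134, 1021454751) ≈ 0.31101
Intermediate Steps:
Add(Mul(377263, Pow(Mul(-337, Add(-117, 268)), -1)), Mul(155059, Pow(Add(17, Mul(t, 92)), -1))) = Add(Mul(377263, Pow(Mul(-337, Add(-117, 268)), -1)), Mul(155059, Pow(Add(17, Mul(218, 92)), -1))) = Add(Mul(377263, Pow(Mul(-337, 151), -1)), Mul(155059, Pow(Add(17, 20056), -1))) = Add(Mul(377263, Pow(-50887, -1)), Mul(155059, Pow(20073, -1))) = Add(Mul(377263, Rational(-1, 50887)), Mul(155059, Rational(1, 20073))) = Add(Rational(-377263, 50887), Rational(155059, 20073)) = Rational(317687134, 1021454751)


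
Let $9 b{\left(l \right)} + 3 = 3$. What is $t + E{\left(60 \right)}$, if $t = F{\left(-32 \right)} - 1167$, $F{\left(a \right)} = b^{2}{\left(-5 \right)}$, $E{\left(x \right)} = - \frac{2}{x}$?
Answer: $- \frac{35011}{30} \approx -1167.0$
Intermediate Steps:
$b{\left(l \right)} = 0$ ($b{\left(l \right)} = - \frac{1}{3} + \frac{1}{9} \cdot 3 = - \frac{1}{3} + \frac{1}{3} = 0$)
$F{\left(a \right)} = 0$ ($F{\left(a \right)} = 0^{2} = 0$)
$t = -1167$ ($t = 0 - 1167 = -1167$)
$t + E{\left(60 \right)} = -1167 - \frac{2}{60} = -1167 - \frac{1}{30} = - \frac{35011}{30}$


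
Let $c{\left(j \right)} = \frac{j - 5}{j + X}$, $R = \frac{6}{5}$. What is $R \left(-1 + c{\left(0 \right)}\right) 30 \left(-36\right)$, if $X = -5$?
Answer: $0$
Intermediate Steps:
$R = \frac{6}{5}$ ($R = 6 \cdot \frac{1}{5} = \frac{6}{5} \approx 1.2$)
$c{\left(j \right)} = 1$ ($c{\left(j \right)} = \frac{j - 5}{j - 5} = \frac{-5 + j}{-5 + j} = 1$)
$R \left(-1 + c{\left(0 \right)}\right) 30 \left(-36\right) = \frac{6 \left(-1 + 1\right)}{5} \cdot 30 \left(-36\right) = \frac{6}{5} \cdot 0 \cdot 30 \left(-36\right) = 0 \cdot 30 \left(-36\right) = 0 \left(-36\right) = 0$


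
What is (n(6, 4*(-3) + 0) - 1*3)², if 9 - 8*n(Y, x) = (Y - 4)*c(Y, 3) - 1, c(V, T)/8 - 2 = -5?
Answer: 289/16 ≈ 18.063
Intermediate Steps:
c(V, T) = -24 (c(V, T) = 16 + 8*(-5) = 16 - 40 = -24)
n(Y, x) = -43/4 + 3*Y (n(Y, x) = 9/8 - ((Y - 4)*(-24) - 1)/8 = 9/8 - ((-4 + Y)*(-24) - 1)/8 = 9/8 - ((96 - 24*Y) - 1)/8 = 9/8 - (95 - 24*Y)/8 = 9/8 + (-95/8 + 3*Y) = -43/4 + 3*Y)
(n(6, 4*(-3) + 0) - 1*3)² = ((-43/4 + 3*6) - 1*3)² = ((-43/4 + 18) - 3)² = (29/4 - 3)² = (17/4)² = 289/16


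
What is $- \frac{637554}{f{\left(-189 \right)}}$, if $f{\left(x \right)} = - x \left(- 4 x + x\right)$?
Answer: $- \frac{212518}{35721} \approx -5.9494$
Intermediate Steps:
$f{\left(x \right)} = 3 x^{2}$ ($f{\left(x \right)} = - x \left(- 3 x\right) = 3 x^{2}$)
$- \frac{637554}{f{\left(-189 \right)}} = - \frac{637554}{3 \left(-189\right)^{2}} = - \frac{637554}{3 \cdot 35721} = - \frac{637554}{107163} = \left(-637554\right) \frac{1}{107163} = - \frac{212518}{35721}$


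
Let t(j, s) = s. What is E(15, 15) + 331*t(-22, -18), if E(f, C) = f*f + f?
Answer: -5718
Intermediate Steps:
E(f, C) = f + f**2 (E(f, C) = f**2 + f = f + f**2)
E(15, 15) + 331*t(-22, -18) = 15*(1 + 15) + 331*(-18) = 15*16 - 5958 = 240 - 5958 = -5718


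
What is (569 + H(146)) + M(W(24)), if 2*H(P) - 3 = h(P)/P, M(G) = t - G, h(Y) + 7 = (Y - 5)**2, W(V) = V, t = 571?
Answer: 86546/73 ≈ 1185.6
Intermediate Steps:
h(Y) = -7 + (-5 + Y)**2 (h(Y) = -7 + (Y - 5)**2 = -7 + (-5 + Y)**2)
M(G) = 571 - G
H(P) = 3/2 + (-7 + (-5 + P)**2)/(2*P) (H(P) = 3/2 + ((-7 + (-5 + P)**2)/P)/2 = 3/2 + (-7 + (-5 + P)**2)/(2*P))
(569 + H(146)) + M(W(24)) = (569 + (-7/2 + (1/2)*146 + 9/146)) + (571 - 1*24) = (569 + (-7/2 + 73 + 9*(1/146))) + (571 - 24) = (569 + (-7/2 + 73 + 9/146)) + 547 = (569 + 5078/73) + 547 = 46615/73 + 547 = 86546/73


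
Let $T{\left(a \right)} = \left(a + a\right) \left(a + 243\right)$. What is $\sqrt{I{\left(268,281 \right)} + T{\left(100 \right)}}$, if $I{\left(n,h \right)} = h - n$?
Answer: $\sqrt{68613} \approx 261.94$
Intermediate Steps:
$T{\left(a \right)} = 2 a \left(243 + a\right)$
$\sqrt{I{\left(268,281 \right)} + T{\left(100 \right)}} = \sqrt{\left(281 - 268\right) + 2 \cdot 100 \left(243 + 100\right)} = \sqrt{\left(281 - 268\right) + 2 \cdot 100 \cdot 343} = \sqrt{13 + 68600} = \sqrt{68613}$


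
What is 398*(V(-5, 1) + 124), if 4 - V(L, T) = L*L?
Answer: 40994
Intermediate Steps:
V(L, T) = 4 - L² (V(L, T) = 4 - L*L = 4 - L²)
398*(V(-5, 1) + 124) = 398*((4 - 1*(-5)²) + 124) = 398*((4 - 1*25) + 124) = 398*((4 - 25) + 124) = 398*(-21 + 124) = 398*103 = 40994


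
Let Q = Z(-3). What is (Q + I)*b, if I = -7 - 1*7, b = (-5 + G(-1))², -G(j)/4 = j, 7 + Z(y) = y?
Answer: -24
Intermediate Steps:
Z(y) = -7 + y
Q = -10 (Q = -7 - 3 = -10)
G(j) = -4*j
b = 1 (b = (-5 - 4*(-1))² = (-5 + 4)² = (-1)² = 1)
I = -14 (I = -7 - 7 = -14)
(Q + I)*b = (-10 - 14)*1 = -24*1 = -24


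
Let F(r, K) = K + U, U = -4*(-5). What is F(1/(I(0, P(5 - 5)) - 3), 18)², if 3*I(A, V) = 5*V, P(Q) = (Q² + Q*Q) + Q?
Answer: 1444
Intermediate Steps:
U = 20
P(Q) = Q + 2*Q² (P(Q) = (Q² + Q²) + Q = 2*Q² + Q = Q + 2*Q²)
I(A, V) = 5*V/3 (I(A, V) = (5*V)/3 = 5*V/3)
F(r, K) = 20 + K (F(r, K) = K + 20 = 20 + K)
F(1/(I(0, P(5 - 5)) - 3), 18)² = (20 + 18)² = 38² = 1444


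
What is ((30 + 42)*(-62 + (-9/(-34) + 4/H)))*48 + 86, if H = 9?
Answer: -3599498/17 ≈ -2.1174e+5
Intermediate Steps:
((30 + 42)*(-62 + (-9/(-34) + 4/H)))*48 + 86 = ((30 + 42)*(-62 + (-9/(-34) + 4/9)))*48 + 86 = (72*(-62 + (-9*(-1/34) + 4*(⅑))))*48 + 86 = (72*(-62 + (9/34 + 4/9)))*48 + 86 = (72*(-62 + 217/306))*48 + 86 = (72*(-18755/306))*48 + 86 = -75020/17*48 + 86 = -3600960/17 + 86 = -3599498/17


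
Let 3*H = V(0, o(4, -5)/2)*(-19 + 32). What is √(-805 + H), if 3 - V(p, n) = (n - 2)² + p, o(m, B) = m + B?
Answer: I*√29487/6 ≈ 28.62*I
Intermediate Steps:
o(m, B) = B + m
V(p, n) = 3 - p - (-2 + n)² (V(p, n) = 3 - ((n - 2)² + p) = 3 - ((-2 + n)² + p) = 3 - (p + (-2 + n)²) = 3 + (-p - (-2 + n)²) = 3 - p - (-2 + n)²)
H = -169/12 (H = ((3 - 1*0 - (-2 + (-5 + 4)/2)²)*(-19 + 32))/3 = ((3 + 0 - (-2 - 1*½)²)*13)/3 = ((3 + 0 - (-2 - ½)²)*13)/3 = ((3 + 0 - (-5/2)²)*13)/3 = ((3 + 0 - 1*25/4)*13)/3 = ((3 + 0 - 25/4)*13)/3 = (-13/4*13)/3 = (⅓)*(-169/4) = -169/12 ≈ -14.083)
√(-805 + H) = √(-805 - 169/12) = √(-9829/12) = I*√29487/6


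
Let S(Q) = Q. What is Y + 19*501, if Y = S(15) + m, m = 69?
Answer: 9603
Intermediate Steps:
Y = 84 (Y = 15 + 69 = 84)
Y + 19*501 = 84 + 19*501 = 84 + 9519 = 9603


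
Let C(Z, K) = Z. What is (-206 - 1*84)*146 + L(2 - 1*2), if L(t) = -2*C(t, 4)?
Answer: -42340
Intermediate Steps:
L(t) = -2*t
(-206 - 1*84)*146 + L(2 - 1*2) = (-206 - 1*84)*146 - 2*(2 - 1*2) = (-206 - 84)*146 - 2*(2 - 2) = -290*146 - 2*0 = -42340 + 0 = -42340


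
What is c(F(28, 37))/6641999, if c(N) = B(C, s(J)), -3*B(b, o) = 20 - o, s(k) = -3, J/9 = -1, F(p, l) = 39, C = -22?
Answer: -23/19925997 ≈ -1.1543e-6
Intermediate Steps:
J = -9 (J = 9*(-1) = -9)
B(b, o) = -20/3 + o/3 (B(b, o) = -(20 - o)/3 = -20/3 + o/3)
c(N) = -23/3 (c(N) = -20/3 + (⅓)*(-3) = -20/3 - 1 = -23/3)
c(F(28, 37))/6641999 = -23/3/6641999 = -23/3*1/6641999 = -23/19925997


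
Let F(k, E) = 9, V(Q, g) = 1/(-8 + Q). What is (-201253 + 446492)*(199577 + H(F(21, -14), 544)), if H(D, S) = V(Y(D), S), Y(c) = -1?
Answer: 440496329888/9 ≈ 4.8944e+10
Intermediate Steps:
H(D, S) = -⅑ (H(D, S) = 1/(-8 - 1) = 1/(-9) = -⅑)
(-201253 + 446492)*(199577 + H(F(21, -14), 544)) = (-201253 + 446492)*(199577 - ⅑) = 245239*(1796192/9) = 440496329888/9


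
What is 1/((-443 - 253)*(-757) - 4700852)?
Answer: -1/4173980 ≈ -2.3958e-7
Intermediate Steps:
1/((-443 - 253)*(-757) - 4700852) = 1/(-696*(-757) - 4700852) = 1/(526872 - 4700852) = 1/(-4173980) = -1/4173980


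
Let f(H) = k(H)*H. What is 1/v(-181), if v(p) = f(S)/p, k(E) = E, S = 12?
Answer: -181/144 ≈ -1.2569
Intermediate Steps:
f(H) = H² (f(H) = H*H = H²)
v(p) = 144/p (v(p) = 12²/p = 144/p)
1/v(-181) = 1/(144/(-181)) = 1/(144*(-1/181)) = 1/(-144/181) = -181/144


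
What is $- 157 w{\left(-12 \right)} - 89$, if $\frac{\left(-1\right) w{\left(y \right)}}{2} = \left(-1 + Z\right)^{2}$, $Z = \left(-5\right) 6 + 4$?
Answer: $228817$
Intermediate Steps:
$Z = -26$ ($Z = -30 + 4 = -26$)
$w{\left(y \right)} = -1458$ ($w{\left(y \right)} = - 2 \left(-1 - 26\right)^{2} = - 2 \left(-27\right)^{2} = \left(-2\right) 729 = -1458$)
$- 157 w{\left(-12 \right)} - 89 = \left(-157\right) \left(-1458\right) - 89 = 228906 - 89 = 228817$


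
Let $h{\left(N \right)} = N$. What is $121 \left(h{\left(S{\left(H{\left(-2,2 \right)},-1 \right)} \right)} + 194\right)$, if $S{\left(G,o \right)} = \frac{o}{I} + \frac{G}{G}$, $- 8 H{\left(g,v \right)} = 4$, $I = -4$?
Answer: $\frac{94501}{4} \approx 23625.0$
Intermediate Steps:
$H{\left(g,v \right)} = - \frac{1}{2}$ ($H{\left(g,v \right)} = \left(- \frac{1}{8}\right) 4 = - \frac{1}{2}$)
$S{\left(G,o \right)} = 1 - \frac{o}{4}$ ($S{\left(G,o \right)} = \frac{o}{-4} + \frac{G}{G} = o \left(- \frac{1}{4}\right) + 1 = - \frac{o}{4} + 1 = 1 - \frac{o}{4}$)
$121 \left(h{\left(S{\left(H{\left(-2,2 \right)},-1 \right)} \right)} + 194\right) = 121 \left(\left(1 - - \frac{1}{4}\right) + 194\right) = 121 \left(\left(1 + \frac{1}{4}\right) + 194\right) = 121 \left(\frac{5}{4} + 194\right) = 121 \cdot \frac{781}{4} = \frac{94501}{4}$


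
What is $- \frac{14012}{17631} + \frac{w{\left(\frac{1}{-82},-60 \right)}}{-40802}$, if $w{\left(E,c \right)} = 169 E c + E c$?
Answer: $- \frac{11765170342}{14747291271} \approx -0.79778$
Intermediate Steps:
$w{\left(E,c \right)} = 170 E c$ ($w{\left(E,c \right)} = 169 E c + E c = 170 E c$)
$- \frac{14012}{17631} + \frac{w{\left(\frac{1}{-82},-60 \right)}}{-40802} = - \frac{14012}{17631} + \frac{170 \frac{1}{-82} \left(-60\right)}{-40802} = \left(-14012\right) \frac{1}{17631} + 170 \left(- \frac{1}{82}\right) \left(-60\right) \left(- \frac{1}{40802}\right) = - \frac{14012}{17631} + \frac{5100}{41} \left(- \frac{1}{40802}\right) = - \frac{14012}{17631} - \frac{2550}{836441} = - \frac{11765170342}{14747291271}$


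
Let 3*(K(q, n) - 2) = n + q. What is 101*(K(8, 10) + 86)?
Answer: 9494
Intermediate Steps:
K(q, n) = 2 + n/3 + q/3 (K(q, n) = 2 + (n + q)/3 = 2 + (n/3 + q/3) = 2 + n/3 + q/3)
101*(K(8, 10) + 86) = 101*((2 + (⅓)*10 + (⅓)*8) + 86) = 101*((2 + 10/3 + 8/3) + 86) = 101*(8 + 86) = 101*94 = 9494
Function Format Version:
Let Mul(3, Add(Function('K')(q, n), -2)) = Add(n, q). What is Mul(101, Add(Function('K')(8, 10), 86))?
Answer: 9494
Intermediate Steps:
Function('K')(q, n) = Add(2, Mul(Rational(1, 3), n), Mul(Rational(1, 3), q)) (Function('K')(q, n) = Add(2, Mul(Rational(1, 3), Add(n, q))) = Add(2, Add(Mul(Rational(1, 3), n), Mul(Rational(1, 3), q))) = Add(2, Mul(Rational(1, 3), n), Mul(Rational(1, 3), q)))
Mul(101, Add(Function('K')(8, 10), 86)) = Mul(101, Add(Add(2, Mul(Rational(1, 3), 10), Mul(Rational(1, 3), 8)), 86)) = Mul(101, Add(Add(2, Rational(10, 3), Rational(8, 3)), 86)) = Mul(101, Add(8, 86)) = Mul(101, 94) = 9494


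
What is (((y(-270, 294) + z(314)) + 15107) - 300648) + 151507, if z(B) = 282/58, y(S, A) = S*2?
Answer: -3902505/29 ≈ -1.3457e+5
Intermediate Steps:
y(S, A) = 2*S
z(B) = 141/29 (z(B) = 282*(1/58) = 141/29)
(((y(-270, 294) + z(314)) + 15107) - 300648) + 151507 = (((2*(-270) + 141/29) + 15107) - 300648) + 151507 = (((-540 + 141/29) + 15107) - 300648) + 151507 = ((-15519/29 + 15107) - 300648) + 151507 = (422584/29 - 300648) + 151507 = -8296208/29 + 151507 = -3902505/29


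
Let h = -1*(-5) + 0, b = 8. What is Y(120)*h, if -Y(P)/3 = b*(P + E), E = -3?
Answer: -14040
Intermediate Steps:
h = 5 (h = 5 + 0 = 5)
Y(P) = 72 - 24*P (Y(P) = -24*(P - 3) = -24*(-3 + P) = -3*(-24 + 8*P) = 72 - 24*P)
Y(120)*h = (72 - 24*120)*5 = (72 - 2880)*5 = -2808*5 = -14040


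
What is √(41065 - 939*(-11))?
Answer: √51394 ≈ 226.70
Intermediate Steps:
√(41065 - 939*(-11)) = √(41065 + 10329) = √51394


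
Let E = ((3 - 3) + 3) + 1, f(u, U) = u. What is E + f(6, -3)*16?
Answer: 100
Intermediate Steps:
E = 4 (E = (0 + 3) + 1 = 3 + 1 = 4)
E + f(6, -3)*16 = 4 + 6*16 = 4 + 96 = 100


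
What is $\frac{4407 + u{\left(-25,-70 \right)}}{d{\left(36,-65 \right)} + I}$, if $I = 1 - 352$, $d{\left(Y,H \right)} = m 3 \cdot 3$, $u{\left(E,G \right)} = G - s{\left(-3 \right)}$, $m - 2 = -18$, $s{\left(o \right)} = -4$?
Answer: $- \frac{1447}{165} \approx -8.7697$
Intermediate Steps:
$m = -16$ ($m = 2 - 18 = -16$)
$u{\left(E,G \right)} = 4 + G$ ($u{\left(E,G \right)} = G - -4 = G + 4 = 4 + G$)
$d{\left(Y,H \right)} = -144$ ($d{\left(Y,H \right)} = - 16 \cdot 3 \cdot 3 = \left(-16\right) 9 = -144$)
$I = -351$ ($I = 1 - 352 = -351$)
$\frac{4407 + u{\left(-25,-70 \right)}}{d{\left(36,-65 \right)} + I} = \frac{4407 + \left(4 - 70\right)}{-144 - 351} = \frac{4407 - 66}{-495} = 4341 \left(- \frac{1}{495}\right) = - \frac{1447}{165}$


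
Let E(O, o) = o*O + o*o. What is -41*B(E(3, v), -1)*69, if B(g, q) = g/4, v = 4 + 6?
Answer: -183885/2 ≈ -91943.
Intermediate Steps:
v = 10
E(O, o) = o**2 + O*o (E(O, o) = O*o + o**2 = o**2 + O*o)
B(g, q) = g/4 (B(g, q) = g*(1/4) = g/4)
-41*B(E(3, v), -1)*69 = -41*10*(3 + 10)/4*69 = -41*10*13/4*69 = -41*130/4*69 = -41*65/2*69 = -2665/2*69 = -183885/2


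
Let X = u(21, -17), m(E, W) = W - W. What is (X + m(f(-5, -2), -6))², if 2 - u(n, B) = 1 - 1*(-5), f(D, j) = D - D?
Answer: 16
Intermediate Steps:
f(D, j) = 0
u(n, B) = -4 (u(n, B) = 2 - (1 - 1*(-5)) = 2 - (1 + 5) = 2 - 1*6 = 2 - 6 = -4)
m(E, W) = 0
X = -4
(X + m(f(-5, -2), -6))² = (-4 + 0)² = (-4)² = 16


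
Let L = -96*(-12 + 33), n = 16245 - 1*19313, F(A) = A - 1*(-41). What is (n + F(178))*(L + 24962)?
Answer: -65373154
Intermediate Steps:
F(A) = 41 + A (F(A) = A + 41 = 41 + A)
n = -3068 (n = 16245 - 19313 = -3068)
L = -2016 (L = -96*21 = -2016)
(n + F(178))*(L + 24962) = (-3068 + (41 + 178))*(-2016 + 24962) = (-3068 + 219)*22946 = -2849*22946 = -65373154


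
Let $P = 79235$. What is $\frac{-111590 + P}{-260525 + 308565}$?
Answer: $- \frac{6471}{9608} \approx -0.6735$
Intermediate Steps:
$\frac{-111590 + P}{-260525 + 308565} = \frac{-111590 + 79235}{-260525 + 308565} = - \frac{32355}{48040} = \left(-32355\right) \frac{1}{48040} = - \frac{6471}{9608}$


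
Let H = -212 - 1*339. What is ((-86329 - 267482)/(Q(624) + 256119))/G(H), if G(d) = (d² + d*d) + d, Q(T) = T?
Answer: -117937/51917799231 ≈ -2.2716e-6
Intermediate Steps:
H = -551 (H = -212 - 339 = -551)
G(d) = d + 2*d² (G(d) = (d² + d²) + d = 2*d² + d = d + 2*d²)
((-86329 - 267482)/(Q(624) + 256119))/G(H) = ((-86329 - 267482)/(624 + 256119))/((-551*(1 + 2*(-551)))) = (-353811/256743)/((-551*(1 - 1102))) = (-353811*1/256743)/((-551*(-1101))) = -117937/85581/606651 = -117937/85581*1/606651 = -117937/51917799231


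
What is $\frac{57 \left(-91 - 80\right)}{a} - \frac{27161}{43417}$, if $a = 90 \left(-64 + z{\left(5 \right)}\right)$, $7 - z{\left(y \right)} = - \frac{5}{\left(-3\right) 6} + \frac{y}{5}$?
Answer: $\frac{280726054}{227722165} \approx 1.2328$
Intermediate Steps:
$z{\left(y \right)} = \frac{121}{18} - \frac{y}{5}$ ($z{\left(y \right)} = 7 - \left(- \frac{5}{\left(-3\right) 6} + \frac{y}{5}\right) = 7 - \left(- \frac{5}{-18} + y \frac{1}{5}\right) = 7 - \left(\left(-5\right) \left(- \frac{1}{18}\right) + \frac{y}{5}\right) = 7 - \left(\frac{5}{18} + \frac{y}{5}\right) = \frac{121}{18} - \frac{y}{5}$)
$a = -5245$ ($a = 90 \left(-64 + \left(\frac{121}{18} - 1\right)\right) = 90 \left(-64 + \frac{103}{18}\right) = 90 \left(- \frac{1049}{18}\right) = -5245$)
$\frac{57 \left(-91 - 80\right)}{a} - \frac{27161}{43417} = \frac{57 \left(-91 - 80\right)}{-5245} - \frac{27161}{43417} = 57 \left(-171\right) \left(- \frac{1}{5245}\right) - \frac{27161}{43417} = \left(-9747\right) \left(- \frac{1}{5245}\right) - \frac{27161}{43417} = \frac{9747}{5245} - \frac{27161}{43417} = \frac{280726054}{227722165}$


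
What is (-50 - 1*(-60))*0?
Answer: 0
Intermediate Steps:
(-50 - 1*(-60))*0 = (-50 + 60)*0 = 10*0 = 0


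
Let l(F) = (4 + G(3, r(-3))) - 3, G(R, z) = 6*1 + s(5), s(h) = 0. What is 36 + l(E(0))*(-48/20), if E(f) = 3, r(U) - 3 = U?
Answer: 96/5 ≈ 19.200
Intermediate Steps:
r(U) = 3 + U
G(R, z) = 6 (G(R, z) = 6*1 + 0 = 6 + 0 = 6)
l(F) = 7 (l(F) = (4 + 6) - 3 = 10 - 3 = 7)
36 + l(E(0))*(-48/20) = 36 + 7*(-48/20) = 36 + 7*(-48*1/20) = 36 + 7*(-12/5) = 36 - 84/5 = 96/5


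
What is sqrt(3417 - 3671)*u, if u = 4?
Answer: 4*I*sqrt(254) ≈ 63.75*I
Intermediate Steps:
sqrt(3417 - 3671)*u = sqrt(3417 - 3671)*4 = sqrt(-254)*4 = (I*sqrt(254))*4 = 4*I*sqrt(254)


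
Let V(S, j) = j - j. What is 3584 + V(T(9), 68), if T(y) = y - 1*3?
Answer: 3584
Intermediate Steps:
T(y) = -3 + y (T(y) = y - 3 = -3 + y)
V(S, j) = 0
3584 + V(T(9), 68) = 3584 + 0 = 3584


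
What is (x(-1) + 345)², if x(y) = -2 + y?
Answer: 116964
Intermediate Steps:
(x(-1) + 345)² = ((-2 - 1) + 345)² = (-3 + 345)² = 342² = 116964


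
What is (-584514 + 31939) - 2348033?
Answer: -2900608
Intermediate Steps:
(-584514 + 31939) - 2348033 = -552575 - 2348033 = -2900608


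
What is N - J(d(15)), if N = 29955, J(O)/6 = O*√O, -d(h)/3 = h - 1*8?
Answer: 29955 + 126*I*√21 ≈ 29955.0 + 577.4*I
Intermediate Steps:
d(h) = 24 - 3*h (d(h) = -3*(h - 1*8) = -3*(h - 8) = -3*(-8 + h) = 24 - 3*h)
J(O) = 6*O^(3/2) (J(O) = 6*(O*√O) = 6*O^(3/2))
N - J(d(15)) = 29955 - 6*(24 - 3*15)^(3/2) = 29955 - 6*(24 - 45)^(3/2) = 29955 - 6*(-21)^(3/2) = 29955 - 6*(-21*I*√21) = 29955 - (-126)*I*√21 = 29955 + 126*I*√21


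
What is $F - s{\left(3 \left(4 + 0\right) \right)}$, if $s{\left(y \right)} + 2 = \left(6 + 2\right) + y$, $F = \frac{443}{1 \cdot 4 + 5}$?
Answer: $\frac{281}{9} \approx 31.222$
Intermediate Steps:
$F = \frac{443}{9}$ ($F = \frac{443}{4 + 5} = \frac{443}{9} \approx 49.222$)
$s{\left(y \right)} = 6 + y$ ($s{\left(y \right)} = -2 + \left(\left(6 + 2\right) + y\right) = -2 + \left(8 + y\right) = 6 + y$)
$F - s{\left(3 \left(4 + 0\right) \right)} = \frac{443}{9} - \left(6 + 3 \left(4 + 0\right)\right) = \frac{443}{9} - \left(6 + 3 \cdot 4\right) = \frac{443}{9} - \left(6 + 12\right) = \frac{443}{9} - 18 = \frac{281}{9}$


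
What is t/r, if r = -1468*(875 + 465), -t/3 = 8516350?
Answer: 2554905/196712 ≈ 12.988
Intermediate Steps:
t = -25549050 (t = -3*8516350 = -25549050)
r = -1967120 (r = -1468*1340 = -1967120)
t/r = -25549050/(-1967120) = -25549050*(-1/1967120) = 2554905/196712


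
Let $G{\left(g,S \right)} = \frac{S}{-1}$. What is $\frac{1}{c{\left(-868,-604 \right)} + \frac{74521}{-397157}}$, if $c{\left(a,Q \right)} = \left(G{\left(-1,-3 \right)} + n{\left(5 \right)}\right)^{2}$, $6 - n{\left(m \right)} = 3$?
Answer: $\frac{397157}{14223131} \approx 0.027923$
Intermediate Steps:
$n{\left(m \right)} = 3$ ($n{\left(m \right)} = 6 - 3 = 3$)
$G{\left(g,S \right)} = - S$ ($G{\left(g,S \right)} = S \left(-1\right) = - S$)
$c{\left(a,Q \right)} = 36$ ($c{\left(a,Q \right)} = \left(\left(-1\right) \left(-3\right) + 3\right)^{2} = \left(3 + 3\right)^{2} = 6^{2} = 36$)
$\frac{1}{c{\left(-868,-604 \right)} + \frac{74521}{-397157}} = \frac{1}{36 + \frac{74521}{-397157}} = \frac{1}{36 + 74521 \left(- \frac{1}{397157}\right)} = \frac{1}{36 - \frac{74521}{397157}} = \frac{1}{\frac{14223131}{397157}} = \frac{397157}{14223131}$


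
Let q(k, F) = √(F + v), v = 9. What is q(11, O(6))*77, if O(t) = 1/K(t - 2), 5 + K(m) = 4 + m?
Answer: 154*√21/3 ≈ 235.24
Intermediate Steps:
K(m) = -1 + m (K(m) = -5 + (4 + m) = -1 + m)
O(t) = 1/(-3 + t) (O(t) = 1/(-1 + (t - 2)) = 1/(-1 + (-2 + t)) = 1/(-3 + t))
q(k, F) = √(9 + F) (q(k, F) = √(F + 9) = √(9 + F))
q(11, O(6))*77 = √(9 + 1/(-3 + 6))*77 = √(9 + 1/3)*77 = √(9 + ⅓)*77 = √(28/3)*77 = (2*√21/3)*77 = 154*√21/3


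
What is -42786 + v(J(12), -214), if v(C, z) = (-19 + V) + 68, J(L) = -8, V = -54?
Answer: -42791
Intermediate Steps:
v(C, z) = -5 (v(C, z) = (-19 - 54) + 68 = -73 + 68 = -5)
-42786 + v(J(12), -214) = -42786 - 5 = -42791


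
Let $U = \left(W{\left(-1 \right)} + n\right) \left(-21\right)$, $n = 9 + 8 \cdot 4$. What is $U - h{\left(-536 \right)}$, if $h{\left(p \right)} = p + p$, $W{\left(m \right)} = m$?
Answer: $232$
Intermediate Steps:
$h{\left(p \right)} = 2 p$
$n = 41$ ($n = 9 + 32 = 41$)
$U = -840$ ($U = \left(-1 + 41\right) \left(-21\right) = 40 \left(-21\right) = -840$)
$U - h{\left(-536 \right)} = -840 - 2 \left(-536\right) = -840 - -1072 = -840 + 1072 = 232$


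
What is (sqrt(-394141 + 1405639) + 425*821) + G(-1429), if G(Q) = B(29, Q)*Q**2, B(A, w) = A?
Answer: 59568114 + sqrt(1011498) ≈ 5.9569e+7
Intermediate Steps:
G(Q) = 29*Q**2
(sqrt(-394141 + 1405639) + 425*821) + G(-1429) = (sqrt(-394141 + 1405639) + 425*821) + 29*(-1429)**2 = (sqrt(1011498) + 348925) + 29*2042041 = (348925 + sqrt(1011498)) + 59219189 = 59568114 + sqrt(1011498)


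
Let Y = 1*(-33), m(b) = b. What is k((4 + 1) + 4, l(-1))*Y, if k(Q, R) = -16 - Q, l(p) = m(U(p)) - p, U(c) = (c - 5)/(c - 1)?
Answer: 825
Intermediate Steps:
U(c) = (-5 + c)/(-1 + c)
Y = -33
l(p) = -p + (-5 + p)/(-1 + p) (l(p) = (-5 + p)/(-1 + p) - p = -p + (-5 + p)/(-1 + p))
k((4 + 1) + 4, l(-1))*Y = (-16 - ((4 + 1) + 4))*(-33) = (-16 - (5 + 4))*(-33) = (-16 - 1*9)*(-33) = (-16 - 9)*(-33) = -25*(-33) = 825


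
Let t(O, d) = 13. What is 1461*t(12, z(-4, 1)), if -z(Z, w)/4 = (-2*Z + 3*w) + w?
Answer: 18993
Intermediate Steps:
z(Z, w) = -16*w + 8*Z (z(Z, w) = -4*((-2*Z + 3*w) + w) = -4*(-2*Z + 4*w) = -16*w + 8*Z)
1461*t(12, z(-4, 1)) = 1461*13 = 18993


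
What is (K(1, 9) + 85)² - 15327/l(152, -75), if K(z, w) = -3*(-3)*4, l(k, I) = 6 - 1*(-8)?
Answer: 189647/14 ≈ 13546.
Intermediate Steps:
l(k, I) = 14 (l(k, I) = 6 + 8 = 14)
K(z, w) = 36 (K(z, w) = 9*4 = 36)
(K(1, 9) + 85)² - 15327/l(152, -75) = (36 + 85)² - 15327/14 = 121² - 15327/14 = 14641 - 1*15327/14 = 14641 - 15327/14 = 189647/14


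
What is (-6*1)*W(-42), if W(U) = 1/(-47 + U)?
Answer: 6/89 ≈ 0.067416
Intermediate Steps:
(-6*1)*W(-42) = (-6*1)/(-47 - 42) = -6/(-89) = -6*(-1/89) = 6/89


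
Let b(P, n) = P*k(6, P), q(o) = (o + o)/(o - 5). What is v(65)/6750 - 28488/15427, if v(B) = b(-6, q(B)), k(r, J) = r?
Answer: -10713854/5785125 ≈ -1.8520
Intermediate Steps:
q(o) = 2*o/(-5 + o) (q(o) = (2*o)/(-5 + o) = 2*o/(-5 + o))
b(P, n) = 6*P (b(P, n) = P*6 = 6*P)
v(B) = -36 (v(B) = 6*(-6) = -36)
v(65)/6750 - 28488/15427 = -36/6750 - 28488/15427 = -36*1/6750 - 28488*1/15427 = -2/375 - 28488/15427 = -10713854/5785125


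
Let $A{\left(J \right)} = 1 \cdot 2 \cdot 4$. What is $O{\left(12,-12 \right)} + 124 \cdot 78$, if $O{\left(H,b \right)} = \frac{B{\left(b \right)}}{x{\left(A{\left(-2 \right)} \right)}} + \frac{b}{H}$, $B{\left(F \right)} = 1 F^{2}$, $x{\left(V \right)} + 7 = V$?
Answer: $9815$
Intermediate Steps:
$A{\left(J \right)} = 8$ ($A{\left(J \right)} = 2 \cdot 4 = 8$)
$x{\left(V \right)} = -7 + V$
$B{\left(F \right)} = F^{2}$
$O{\left(H,b \right)} = b^{2} + \frac{b}{H}$ ($O{\left(H,b \right)} = \frac{b^{2}}{-7 + 8} + \frac{b}{H} = \frac{b^{2}}{1} + \frac{b}{H} = b^{2} \cdot 1 + \frac{b}{H} = b^{2} + \frac{b}{H}$)
$O{\left(12,-12 \right)} + 124 \cdot 78 = \left(\left(-12\right)^{2} - \frac{12}{12}\right) + 124 \cdot 78 = \left(144 - 1\right) + 9672 = 143 + 9672 = 9815$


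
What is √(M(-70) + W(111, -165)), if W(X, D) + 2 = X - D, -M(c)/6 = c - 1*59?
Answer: 2*√262 ≈ 32.373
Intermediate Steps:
M(c) = 354 - 6*c (M(c) = -6*(c - 1*59) = -6*(c - 59) = -6*(-59 + c) = 354 - 6*c)
W(X, D) = -2 + X - D (W(X, D) = -2 + (X - D) = -2 + X - D)
√(M(-70) + W(111, -165)) = √((354 - 6*(-70)) + (-2 + 111 - 1*(-165))) = √((354 + 420) + (-2 + 111 + 165)) = √(774 + 274) = √1048 = 2*√262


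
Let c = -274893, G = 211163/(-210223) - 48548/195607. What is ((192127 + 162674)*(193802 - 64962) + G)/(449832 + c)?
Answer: 1879750344882839196095/7193682426662979 ≈ 2.6131e+5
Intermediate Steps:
G = -51510867145/41121090361 (G = 211163*(-1/210223) - 48548*1/195607 = -211163/210223 - 48548/195607 = -51510867145/41121090361 ≈ -1.2527)
((192127 + 162674)*(193802 - 64962) + G)/(449832 + c) = ((192127 + 162674)*(193802 - 64962) - 51510867145/41121090361)/(449832 - 274893) = (354801*128840 - 51510867145/41121090361)/174939 = (45712560840 - 51510867145/41121090361)*(1/174939) = (1879750344882839196095/41121090361)*(1/174939) = 1879750344882839196095/7193682426662979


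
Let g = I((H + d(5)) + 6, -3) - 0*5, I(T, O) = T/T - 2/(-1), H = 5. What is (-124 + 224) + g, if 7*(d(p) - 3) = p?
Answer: 103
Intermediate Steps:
d(p) = 3 + p/7
I(T, O) = 3 (I(T, O) = 1 - 2*(-1) = 1 + 2 = 3)
g = 3 (g = 3 - 0*5 = 3 - 6*0 = 3 + 0 = 3)
(-124 + 224) + g = (-124 + 224) + 3 = 100 + 3 = 103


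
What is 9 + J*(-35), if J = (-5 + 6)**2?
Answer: -26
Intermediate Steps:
J = 1 (J = 1**2 = 1)
9 + J*(-35) = 9 + 1*(-35) = 9 - 35 = -26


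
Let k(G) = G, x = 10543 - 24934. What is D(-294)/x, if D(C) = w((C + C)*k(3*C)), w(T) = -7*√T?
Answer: 686*√6/4797 ≈ 0.35029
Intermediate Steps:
x = -14391
D(C) = -7*√6*√(C²) (D(C) = -7*√(3*C*(C + C)) = -7*√(6*C²) = -7*√6*√(C²))
D(-294)/x = -7*√6*√((-294)²)/(-14391) = -7*√6*√86436*(-1/14391) = -7*√6*294*(-1/14391) = -2058*√6*(-1/14391) = 686*√6/4797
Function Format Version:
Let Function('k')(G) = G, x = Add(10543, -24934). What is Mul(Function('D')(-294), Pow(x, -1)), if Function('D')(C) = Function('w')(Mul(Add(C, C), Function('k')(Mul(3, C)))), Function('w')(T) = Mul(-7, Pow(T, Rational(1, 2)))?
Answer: Mul(Rational(686, 4797), Pow(6, Rational(1, 2))) ≈ 0.35029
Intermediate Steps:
x = -14391
Function('D')(C) = Mul(-7, Pow(6, Rational(1, 2)), Pow(Pow(C, 2), Rational(1, 2))) (Function('D')(C) = Mul(-7, Pow(Mul(Add(C, C), Mul(3, C)), Rational(1, 2))) = Mul(-7, Pow(Mul(Mul(2, C), Mul(3, C)), Rational(1, 2))) = Mul(-7, Pow(Mul(6, Pow(C, 2)), Rational(1, 2))) = Mul(-7, Mul(Pow(6, Rational(1, 2)), Pow(Pow(C, 2), Rational(1, 2)))) = Mul(-7, Pow(6, Rational(1, 2)), Pow(Pow(C, 2), Rational(1, 2))))
Mul(Function('D')(-294), Pow(x, -1)) = Mul(Mul(-7, Pow(6, Rational(1, 2)), Pow(Pow(-294, 2), Rational(1, 2))), Pow(-14391, -1)) = Mul(Mul(-7, Pow(6, Rational(1, 2)), Pow(86436, Rational(1, 2))), Rational(-1, 14391)) = Mul(Mul(-7, Pow(6, Rational(1, 2)), 294), Rational(-1, 14391)) = Mul(Mul(-2058, Pow(6, Rational(1, 2))), Rational(-1, 14391)) = Mul(Rational(686, 4797), Pow(6, Rational(1, 2)))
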